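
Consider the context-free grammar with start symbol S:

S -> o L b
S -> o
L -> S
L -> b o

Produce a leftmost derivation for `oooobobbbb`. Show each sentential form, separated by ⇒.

S ⇒ oLb   [S -> o L b]
oLb ⇒ oSb   [L -> S]
oSb ⇒ ooLbb   [S -> o L b]
ooLbb ⇒ ooSbb   [L -> S]
ooSbb ⇒ oooLbbb   [S -> o L b]
oooLbbb ⇒ oooSbbb   [L -> S]
oooSbbb ⇒ ooooLbbbb   [S -> o L b]
ooooLbbbb ⇒ oooobobbbb   [L -> b o]

S⇒oLb⇒oSb⇒ooLbb⇒ooSbb⇒oooLbbb⇒oooSbbb⇒ooooLbbbb⇒oooobobbbb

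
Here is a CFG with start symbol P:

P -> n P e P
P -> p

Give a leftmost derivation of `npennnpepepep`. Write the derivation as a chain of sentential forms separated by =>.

P => nPeP   [P -> n P e P]
nPeP => npeP   [P -> p]
npeP => npenPeP   [P -> n P e P]
npenPeP => npennPePeP   [P -> n P e P]
npennPePeP => npennnPePePeP   [P -> n P e P]
npennnPePePeP => npennnpePePeP   [P -> p]
npennnpePePeP => npennnpepePeP   [P -> p]
npennnpepePeP => npennnpepepeP   [P -> p]
npennnpepepeP => npennnpepepep   [P -> p]

P=>nPeP=>npeP=>npenPeP=>npennPePeP=>npennnPePePeP=>npennnpePePeP=>npennnpepePeP=>npennnpepepeP=>npennnpepepep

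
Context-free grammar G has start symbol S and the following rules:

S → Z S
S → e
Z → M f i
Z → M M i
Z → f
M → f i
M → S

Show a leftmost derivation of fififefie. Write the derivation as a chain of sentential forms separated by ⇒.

S ⇒ ZS ⇒ MfiS ⇒ fifiS ⇒ fifiZS ⇒ fifiMfiS ⇒ fifiSfiS ⇒ fifiZSfiS ⇒ fififSfiS ⇒ fififefiS ⇒ fififefie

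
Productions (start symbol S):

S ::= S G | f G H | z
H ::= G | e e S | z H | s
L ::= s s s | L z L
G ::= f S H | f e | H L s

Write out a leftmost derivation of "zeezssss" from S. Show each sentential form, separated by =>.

S => SG   [S ::= S G]
SG => zG   [S ::= z]
zG => zHLs   [G ::= H L s]
zHLs => zeeSLs   [H ::= e e S]
zeeSLs => zeezLs   [S ::= z]
zeezLs => zeezssss   [L ::= s s s]

S=>SG=>zG=>zHLs=>zeeSLs=>zeezLs=>zeezssss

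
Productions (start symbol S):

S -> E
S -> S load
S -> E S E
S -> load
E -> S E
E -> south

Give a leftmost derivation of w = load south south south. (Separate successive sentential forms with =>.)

S => E   [S -> E]
E => S E   [E -> S E]
S E => E E   [S -> E]
E E => S E E   [E -> S E]
S E E => E E E   [S -> E]
E E E => S E E E   [E -> S E]
S E E E => load E E E   [S -> load]
load E E E => load south E E   [E -> south]
load south E E => load south south E   [E -> south]
load south south E => load south south south   [E -> south]

S => E => S E => E E => S E E => E E E => S E E E => load E E E => load south E E => load south south E => load south south south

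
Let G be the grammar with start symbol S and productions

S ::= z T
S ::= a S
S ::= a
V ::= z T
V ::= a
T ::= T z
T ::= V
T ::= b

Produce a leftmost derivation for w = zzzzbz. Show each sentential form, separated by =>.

S => zT   [S ::= z T]
zT => zV   [T ::= V]
zV => zzT   [V ::= z T]
zzT => zzTz   [T ::= T z]
zzTz => zzVz   [T ::= V]
zzVz => zzzTz   [V ::= z T]
zzzTz => zzzVz   [T ::= V]
zzzVz => zzzzTz   [V ::= z T]
zzzzTz => zzzzbz   [T ::= b]

S => zT => zV => zzT => zzTz => zzVz => zzzTz => zzzVz => zzzzTz => zzzzbz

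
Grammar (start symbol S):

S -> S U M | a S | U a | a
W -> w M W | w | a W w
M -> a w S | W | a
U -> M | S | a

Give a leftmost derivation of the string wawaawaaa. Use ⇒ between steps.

S ⇒ SUM ⇒ UaUM ⇒ MaUM ⇒ WaUM ⇒ wMWaUM ⇒ wawSWaUM ⇒ wawaSWaUM ⇒ wawaaWaUM ⇒ wawaawaUM ⇒ wawaawaMM ⇒ wawaawaaM ⇒ wawaawaaa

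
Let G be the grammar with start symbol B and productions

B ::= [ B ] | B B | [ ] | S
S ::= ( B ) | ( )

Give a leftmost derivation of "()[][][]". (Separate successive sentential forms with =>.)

B => BB => BBB => SBB => ()BB => ()BBB => ()[]BB => ()[][]B => ()[][][]

B => BB   [B ::= B B]
BB => BBB   [B ::= B B]
BBB => SBB   [B ::= S]
SBB => ()BB   [S ::= ( )]
()BB => ()BBB   [B ::= B B]
()BBB => ()[]BB   [B ::= [ ]]
()[]BB => ()[][]B   [B ::= [ ]]
()[][]B => ()[][][]   [B ::= [ ]]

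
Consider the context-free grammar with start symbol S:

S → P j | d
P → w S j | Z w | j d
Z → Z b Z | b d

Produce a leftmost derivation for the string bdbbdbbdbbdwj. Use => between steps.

S=>Pj=>Zwj=>ZbZwj=>ZbZbZwj=>ZbZbZbZwj=>bdbZbZbZwj=>bdbbdbZbZwj=>bdbbdbbdbZwj=>bdbbdbbdbbdwj

S => Pj   [S → P j]
Pj => Zwj   [P → Z w]
Zwj => ZbZwj   [Z → Z b Z]
ZbZwj => ZbZbZwj   [Z → Z b Z]
ZbZbZwj => ZbZbZbZwj   [Z → Z b Z]
ZbZbZbZwj => bdbZbZbZwj   [Z → b d]
bdbZbZbZwj => bdbbdbZbZwj   [Z → b d]
bdbbdbZbZwj => bdbbdbbdbZwj   [Z → b d]
bdbbdbbdbZwj => bdbbdbbdbbdwj   [Z → b d]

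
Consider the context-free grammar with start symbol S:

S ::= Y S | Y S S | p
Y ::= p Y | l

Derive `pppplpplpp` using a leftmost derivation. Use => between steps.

S=>YSS=>pYSS=>ppYSS=>pppYSS=>ppppYSS=>pppplSS=>pppplYSS=>pppplpYSS=>pppplppYSS=>pppplpplSS=>pppplpplpS=>pppplpplpp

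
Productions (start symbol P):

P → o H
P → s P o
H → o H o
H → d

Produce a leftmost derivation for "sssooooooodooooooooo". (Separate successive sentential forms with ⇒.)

P ⇒ sPo   [P → s P o]
sPo ⇒ ssPoo   [P → s P o]
ssPoo ⇒ sssPooo   [P → s P o]
sssPooo ⇒ sssoHooo   [P → o H]
sssoHooo ⇒ sssooHoooo   [H → o H o]
sssooHoooo ⇒ sssoooHooooo   [H → o H o]
sssoooHooooo ⇒ sssooooHoooooo   [H → o H o]
sssooooHoooooo ⇒ sssoooooHooooooo   [H → o H o]
sssoooooHooooooo ⇒ sssooooooHoooooooo   [H → o H o]
sssooooooHoooooooo ⇒ sssoooooooHooooooooo   [H → o H o]
sssoooooooHooooooooo ⇒ sssooooooodooooooooo   [H → d]

P ⇒ sPo ⇒ ssPoo ⇒ sssPooo ⇒ sssoHooo ⇒ sssooHoooo ⇒ sssoooHooooo ⇒ sssooooHoooooo ⇒ sssoooooHooooooo ⇒ sssooooooHoooooooo ⇒ sssoooooooHooooooooo ⇒ sssooooooodooooooooo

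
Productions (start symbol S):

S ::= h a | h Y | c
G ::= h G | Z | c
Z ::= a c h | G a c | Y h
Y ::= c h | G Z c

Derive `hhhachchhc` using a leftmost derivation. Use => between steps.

S => hY => hGZc => hhGZc => hhhGZc => hhhZZc => hhhachZc => hhhachYhc => hhhachchhc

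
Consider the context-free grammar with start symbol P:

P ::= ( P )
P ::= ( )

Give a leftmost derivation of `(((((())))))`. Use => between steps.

P=>(P)=>((P))=>(((P)))=>((((P))))=>(((((P)))))=>(((((())))))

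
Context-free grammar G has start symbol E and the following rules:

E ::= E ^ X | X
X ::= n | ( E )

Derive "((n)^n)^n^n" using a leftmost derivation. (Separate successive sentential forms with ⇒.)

E ⇒ E^X   [E ::= E ^ X]
E^X ⇒ E^X^X   [E ::= E ^ X]
E^X^X ⇒ X^X^X   [E ::= X]
X^X^X ⇒ (E)^X^X   [X ::= ( E )]
(E)^X^X ⇒ (E^X)^X^X   [E ::= E ^ X]
(E^X)^X^X ⇒ (X^X)^X^X   [E ::= X]
(X^X)^X^X ⇒ ((E)^X)^X^X   [X ::= ( E )]
((E)^X)^X^X ⇒ ((X)^X)^X^X   [E ::= X]
((X)^X)^X^X ⇒ ((n)^X)^X^X   [X ::= n]
((n)^X)^X^X ⇒ ((n)^n)^X^X   [X ::= n]
((n)^n)^X^X ⇒ ((n)^n)^n^X   [X ::= n]
((n)^n)^n^X ⇒ ((n)^n)^n^n   [X ::= n]

E ⇒ E^X ⇒ E^X^X ⇒ X^X^X ⇒ (E)^X^X ⇒ (E^X)^X^X ⇒ (X^X)^X^X ⇒ ((E)^X)^X^X ⇒ ((X)^X)^X^X ⇒ ((n)^X)^X^X ⇒ ((n)^n)^X^X ⇒ ((n)^n)^n^X ⇒ ((n)^n)^n^n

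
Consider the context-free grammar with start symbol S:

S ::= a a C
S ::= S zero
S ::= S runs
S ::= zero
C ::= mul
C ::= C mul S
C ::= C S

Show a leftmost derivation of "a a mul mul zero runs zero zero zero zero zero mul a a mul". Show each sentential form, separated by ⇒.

S ⇒ a a C ⇒ a a C mul S ⇒ a a C S mul S ⇒ a a C mul S S mul S ⇒ a a mul mul S S mul S ⇒ a a mul mul S zero S mul S ⇒ a a mul mul S zero zero S mul S ⇒ a a mul mul S zero zero zero S mul S ⇒ a a mul mul S zero zero zero zero S mul S ⇒ a a mul mul S runs zero zero zero zero S mul S ⇒ a a mul mul zero runs zero zero zero zero S mul S ⇒ a a mul mul zero runs zero zero zero zero zero mul S ⇒ a a mul mul zero runs zero zero zero zero zero mul a a C ⇒ a a mul mul zero runs zero zero zero zero zero mul a a mul

S ⇒ a a C   [S ::= a a C]
a a C ⇒ a a C mul S   [C ::= C mul S]
a a C mul S ⇒ a a C S mul S   [C ::= C S]
a a C S mul S ⇒ a a C mul S S mul S   [C ::= C mul S]
a a C mul S S mul S ⇒ a a mul mul S S mul S   [C ::= mul]
a a mul mul S S mul S ⇒ a a mul mul S zero S mul S   [S ::= S zero]
a a mul mul S zero S mul S ⇒ a a mul mul S zero zero S mul S   [S ::= S zero]
a a mul mul S zero zero S mul S ⇒ a a mul mul S zero zero zero S mul S   [S ::= S zero]
a a mul mul S zero zero zero S mul S ⇒ a a mul mul S zero zero zero zero S mul S   [S ::= S zero]
a a mul mul S zero zero zero zero S mul S ⇒ a a mul mul S runs zero zero zero zero S mul S   [S ::= S runs]
a a mul mul S runs zero zero zero zero S mul S ⇒ a a mul mul zero runs zero zero zero zero S mul S   [S ::= zero]
a a mul mul zero runs zero zero zero zero S mul S ⇒ a a mul mul zero runs zero zero zero zero zero mul S   [S ::= zero]
a a mul mul zero runs zero zero zero zero zero mul S ⇒ a a mul mul zero runs zero zero zero zero zero mul a a C   [S ::= a a C]
a a mul mul zero runs zero zero zero zero zero mul a a C ⇒ a a mul mul zero runs zero zero zero zero zero mul a a mul   [C ::= mul]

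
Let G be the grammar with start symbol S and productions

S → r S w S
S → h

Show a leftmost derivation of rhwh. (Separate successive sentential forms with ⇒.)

S ⇒ rSwS ⇒ rhwS ⇒ rhwh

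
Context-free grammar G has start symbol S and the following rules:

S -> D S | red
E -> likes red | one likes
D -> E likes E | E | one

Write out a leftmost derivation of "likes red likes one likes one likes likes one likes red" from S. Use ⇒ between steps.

S ⇒ D S   [S -> D S]
D S ⇒ E likes E S   [D -> E likes E]
E likes E S ⇒ likes red likes E S   [E -> likes red]
likes red likes E S ⇒ likes red likes one likes S   [E -> one likes]
likes red likes one likes S ⇒ likes red likes one likes D S   [S -> D S]
likes red likes one likes D S ⇒ likes red likes one likes E likes E S   [D -> E likes E]
likes red likes one likes E likes E S ⇒ likes red likes one likes one likes likes E S   [E -> one likes]
likes red likes one likes one likes likes E S ⇒ likes red likes one likes one likes likes one likes S   [E -> one likes]
likes red likes one likes one likes likes one likes S ⇒ likes red likes one likes one likes likes one likes red   [S -> red]

S ⇒ D S ⇒ E likes E S ⇒ likes red likes E S ⇒ likes red likes one likes S ⇒ likes red likes one likes D S ⇒ likes red likes one likes E likes E S ⇒ likes red likes one likes one likes likes E S ⇒ likes red likes one likes one likes likes one likes S ⇒ likes red likes one likes one likes likes one likes red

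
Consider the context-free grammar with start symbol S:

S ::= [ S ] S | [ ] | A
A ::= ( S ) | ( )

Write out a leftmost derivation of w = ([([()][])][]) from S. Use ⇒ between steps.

S ⇒ A   [S ::= A]
A ⇒ (S)   [A ::= ( S )]
(S) ⇒ ([S]S)   [S ::= [ S ] S]
([S]S) ⇒ ([A]S)   [S ::= A]
([A]S) ⇒ ([(S)]S)   [A ::= ( S )]
([(S)]S) ⇒ ([([S]S)]S)   [S ::= [ S ] S]
([([S]S)]S) ⇒ ([([A]S)]S)   [S ::= A]
([([A]S)]S) ⇒ ([([()]S)]S)   [A ::= ( )]
([([()]S)]S) ⇒ ([([()][])]S)   [S ::= [ ]]
([([()][])]S) ⇒ ([([()][])][])   [S ::= [ ]]

S ⇒ A ⇒ (S) ⇒ ([S]S) ⇒ ([A]S) ⇒ ([(S)]S) ⇒ ([([S]S)]S) ⇒ ([([A]S)]S) ⇒ ([([()]S)]S) ⇒ ([([()][])]S) ⇒ ([([()][])][])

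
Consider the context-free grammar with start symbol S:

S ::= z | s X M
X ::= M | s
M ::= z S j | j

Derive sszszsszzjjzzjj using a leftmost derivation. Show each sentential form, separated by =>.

S => sXM   [S ::= s X M]
sXM => ssM   [X ::= s]
ssM => sszSj   [M ::= z S j]
sszSj => sszsXMj   [S ::= s X M]
sszsXMj => sszsMMj   [X ::= M]
sszsMMj => sszszSjMj   [M ::= z S j]
sszszSjMj => sszszsXMjMj   [S ::= s X M]
sszszsXMjMj => sszszssMjMj   [X ::= s]
sszszssMjMj => sszszsszSjjMj   [M ::= z S j]
sszszsszSjjMj => sszszsszzjjMj   [S ::= z]
sszszsszzjjMj => sszszsszzjjzSjj   [M ::= z S j]
sszszsszzjjzSjj => sszszsszzjjzzjj   [S ::= z]

S => sXM => ssM => sszSj => sszsXMj => sszsMMj => sszszSjMj => sszszsXMjMj => sszszssMjMj => sszszsszSjjMj => sszszsszzjjMj => sszszsszzjjzSjj => sszszsszzjjzzjj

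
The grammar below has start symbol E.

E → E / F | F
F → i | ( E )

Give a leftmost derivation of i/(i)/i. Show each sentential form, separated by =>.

E => E/F   [E → E / F]
E/F => E/F/F   [E → E / F]
E/F/F => F/F/F   [E → F]
F/F/F => i/F/F   [F → i]
i/F/F => i/(E)/F   [F → ( E )]
i/(E)/F => i/(F)/F   [E → F]
i/(F)/F => i/(i)/F   [F → i]
i/(i)/F => i/(i)/i   [F → i]

E => E/F => E/F/F => F/F/F => i/F/F => i/(E)/F => i/(F)/F => i/(i)/F => i/(i)/i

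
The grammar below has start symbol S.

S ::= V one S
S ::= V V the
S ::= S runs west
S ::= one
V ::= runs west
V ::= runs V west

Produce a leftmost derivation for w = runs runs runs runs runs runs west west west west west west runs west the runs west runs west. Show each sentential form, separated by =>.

S => S runs west => S runs west runs west => V V the runs west runs west => runs V west V the runs west runs west => runs runs V west west V the runs west runs west => runs runs runs V west west west V the runs west runs west => runs runs runs runs V west west west west V the runs west runs west => runs runs runs runs runs V west west west west west V the runs west runs west => runs runs runs runs runs runs west west west west west west V the runs west runs west => runs runs runs runs runs runs west west west west west west runs west the runs west runs west

S => S runs west   [S ::= S runs west]
S runs west => S runs west runs west   [S ::= S runs west]
S runs west runs west => V V the runs west runs west   [S ::= V V the]
V V the runs west runs west => runs V west V the runs west runs west   [V ::= runs V west]
runs V west V the runs west runs west => runs runs V west west V the runs west runs west   [V ::= runs V west]
runs runs V west west V the runs west runs west => runs runs runs V west west west V the runs west runs west   [V ::= runs V west]
runs runs runs V west west west V the runs west runs west => runs runs runs runs V west west west west V the runs west runs west   [V ::= runs V west]
runs runs runs runs V west west west west V the runs west runs west => runs runs runs runs runs V west west west west west V the runs west runs west   [V ::= runs V west]
runs runs runs runs runs V west west west west west V the runs west runs west => runs runs runs runs runs runs west west west west west west V the runs west runs west   [V ::= runs west]
runs runs runs runs runs runs west west west west west west V the runs west runs west => runs runs runs runs runs runs west west west west west west runs west the runs west runs west   [V ::= runs west]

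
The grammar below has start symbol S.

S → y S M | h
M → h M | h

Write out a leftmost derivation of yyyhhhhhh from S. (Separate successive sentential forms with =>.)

S => ySM   [S → y S M]
ySM => yySMM   [S → y S M]
yySMM => yyySMMM   [S → y S M]
yyySMMM => yyyhMMM   [S → h]
yyyhMMM => yyyhhMMM   [M → h M]
yyyhhMMM => yyyhhhMM   [M → h]
yyyhhhMM => yyyhhhhMM   [M → h M]
yyyhhhhMM => yyyhhhhhM   [M → h]
yyyhhhhhM => yyyhhhhhh   [M → h]

S => ySM => yySMM => yyySMMM => yyyhMMM => yyyhhMMM => yyyhhhMM => yyyhhhhMM => yyyhhhhhM => yyyhhhhhh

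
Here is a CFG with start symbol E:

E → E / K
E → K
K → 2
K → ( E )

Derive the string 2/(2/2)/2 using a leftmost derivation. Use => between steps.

E=>E/K=>E/K/K=>K/K/K=>2/K/K=>2/(E)/K=>2/(E/K)/K=>2/(K/K)/K=>2/(2/K)/K=>2/(2/2)/K=>2/(2/2)/2

E => E/K   [E → E / K]
E/K => E/K/K   [E → E / K]
E/K/K => K/K/K   [E → K]
K/K/K => 2/K/K   [K → 2]
2/K/K => 2/(E)/K   [K → ( E )]
2/(E)/K => 2/(E/K)/K   [E → E / K]
2/(E/K)/K => 2/(K/K)/K   [E → K]
2/(K/K)/K => 2/(2/K)/K   [K → 2]
2/(2/K)/K => 2/(2/2)/K   [K → 2]
2/(2/2)/K => 2/(2/2)/2   [K → 2]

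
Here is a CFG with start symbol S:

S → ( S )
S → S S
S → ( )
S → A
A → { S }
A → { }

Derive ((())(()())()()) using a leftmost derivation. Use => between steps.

S => (S)   [S → ( S )]
(S) => (SS)   [S → S S]
(SS) => ((S)S)   [S → ( S )]
((S)S) => ((())S)   [S → ( )]
((())S) => ((())SS)   [S → S S]
((())SS) => ((())(S)S)   [S → ( S )]
((())(S)S) => ((())(SS)S)   [S → S S]
((())(SS)S) => ((())(()S)S)   [S → ( )]
((())(()S)S) => ((())(()())S)   [S → ( )]
((())(()())S) => ((())(()())SS)   [S → S S]
((())(()())SS) => ((())(()())()S)   [S → ( )]
((())(()())()S) => ((())(()())()())   [S → ( )]

S => (S) => (SS) => ((S)S) => ((())S) => ((())SS) => ((())(S)S) => ((())(SS)S) => ((())(()S)S) => ((())(()())S) => ((())(()())SS) => ((())(()())()S) => ((())(()())()())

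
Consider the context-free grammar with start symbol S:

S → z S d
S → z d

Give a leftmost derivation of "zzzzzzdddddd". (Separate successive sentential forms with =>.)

S=>zSd=>zzSdd=>zzzSddd=>zzzzSdddd=>zzzzzSddddd=>zzzzzzdddddd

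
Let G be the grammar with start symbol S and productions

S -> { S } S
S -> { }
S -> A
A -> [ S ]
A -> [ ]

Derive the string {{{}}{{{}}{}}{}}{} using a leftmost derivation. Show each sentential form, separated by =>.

S => {S}S => {{S}S}S => {{{}}S}S => {{{}}{S}S}S => {{{}}{{S}S}S}S => {{{}}{{{}}S}S}S => {{{}}{{{}}{}}S}S => {{{}}{{{}}{}}{}}S => {{{}}{{{}}{}}{}}{}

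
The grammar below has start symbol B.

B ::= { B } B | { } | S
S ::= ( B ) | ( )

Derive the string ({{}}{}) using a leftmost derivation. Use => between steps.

B => S => (B) => ({B}B) => ({{}}B) => ({{}}{})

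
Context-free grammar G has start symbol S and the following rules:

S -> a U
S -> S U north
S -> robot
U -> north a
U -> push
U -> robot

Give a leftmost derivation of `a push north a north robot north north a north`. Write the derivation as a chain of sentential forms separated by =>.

S => S U north   [S -> S U north]
S U north => S U north U north   [S -> S U north]
S U north U north => S U north U north U north   [S -> S U north]
S U north U north U north => a U U north U north U north   [S -> a U]
a U U north U north U north => a push U north U north U north   [U -> push]
a push U north U north U north => a push north a north U north U north   [U -> north a]
a push north a north U north U north => a push north a north robot north U north   [U -> robot]
a push north a north robot north U north => a push north a north robot north north a north   [U -> north a]

S => S U north => S U north U north => S U north U north U north => a U U north U north U north => a push U north U north U north => a push north a north U north U north => a push north a north robot north U north => a push north a north robot north north a north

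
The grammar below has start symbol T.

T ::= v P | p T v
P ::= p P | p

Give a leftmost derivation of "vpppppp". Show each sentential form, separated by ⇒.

T⇒vP⇒vpP⇒vppP⇒vpppP⇒vppppP⇒vpppppP⇒vpppppp

T ⇒ vP   [T ::= v P]
vP ⇒ vpP   [P ::= p P]
vpP ⇒ vppP   [P ::= p P]
vppP ⇒ vpppP   [P ::= p P]
vpppP ⇒ vppppP   [P ::= p P]
vppppP ⇒ vpppppP   [P ::= p P]
vpppppP ⇒ vpppppp   [P ::= p]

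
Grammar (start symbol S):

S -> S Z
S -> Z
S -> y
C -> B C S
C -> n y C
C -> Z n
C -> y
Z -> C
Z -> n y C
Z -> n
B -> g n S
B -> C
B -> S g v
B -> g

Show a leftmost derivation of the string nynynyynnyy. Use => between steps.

S => Z => C => nyC => nynyC => nynynyC => nynynyBCS => nynynyCCS => nynynyZnCS => nynynyCnCS => nynynyZnnCS => nynynyCnnCS => nynynyynnCS => nynynyynnyS => nynynyynnyy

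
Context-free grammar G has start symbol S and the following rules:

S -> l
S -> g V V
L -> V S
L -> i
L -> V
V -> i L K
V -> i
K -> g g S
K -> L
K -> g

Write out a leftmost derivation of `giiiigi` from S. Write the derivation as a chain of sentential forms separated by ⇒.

S ⇒ gVV   [S -> g V V]
gVV ⇒ giLKV   [V -> i L K]
giLKV ⇒ giVKV   [L -> V]
giVKV ⇒ giiLKKV   [V -> i L K]
giiLKKV ⇒ giiVKKV   [L -> V]
giiVKKV ⇒ giiiKKV   [V -> i]
giiiKKV ⇒ giiiLKV   [K -> L]
giiiLKV ⇒ giiiiKV   [L -> i]
giiiiKV ⇒ giiiigV   [K -> g]
giiiigV ⇒ giiiigi   [V -> i]

S⇒gVV⇒giLKV⇒giVKV⇒giiLKKV⇒giiVKKV⇒giiiKKV⇒giiiLKV⇒giiiiKV⇒giiiigV⇒giiiigi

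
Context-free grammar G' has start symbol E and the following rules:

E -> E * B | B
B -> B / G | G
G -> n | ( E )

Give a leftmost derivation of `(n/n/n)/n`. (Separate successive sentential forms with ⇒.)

E ⇒ B ⇒ B/G ⇒ G/G ⇒ (E)/G ⇒ (B)/G ⇒ (B/G)/G ⇒ (B/G/G)/G ⇒ (G/G/G)/G ⇒ (n/G/G)/G ⇒ (n/n/G)/G ⇒ (n/n/n)/G ⇒ (n/n/n)/n

E ⇒ B   [E -> B]
B ⇒ B/G   [B -> B / G]
B/G ⇒ G/G   [B -> G]
G/G ⇒ (E)/G   [G -> ( E )]
(E)/G ⇒ (B)/G   [E -> B]
(B)/G ⇒ (B/G)/G   [B -> B / G]
(B/G)/G ⇒ (B/G/G)/G   [B -> B / G]
(B/G/G)/G ⇒ (G/G/G)/G   [B -> G]
(G/G/G)/G ⇒ (n/G/G)/G   [G -> n]
(n/G/G)/G ⇒ (n/n/G)/G   [G -> n]
(n/n/G)/G ⇒ (n/n/n)/G   [G -> n]
(n/n/n)/G ⇒ (n/n/n)/n   [G -> n]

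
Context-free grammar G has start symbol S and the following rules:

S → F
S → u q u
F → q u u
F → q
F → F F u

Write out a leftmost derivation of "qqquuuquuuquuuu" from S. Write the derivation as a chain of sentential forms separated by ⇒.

S ⇒ F ⇒ FFu ⇒ qFu ⇒ qFFuu ⇒ qFFuFuu ⇒ qFFuFuFuu ⇒ qqFuFuFuu ⇒ qqquuuFuFuu ⇒ qqquuuquuuFuu ⇒ qqquuuquuuquuuu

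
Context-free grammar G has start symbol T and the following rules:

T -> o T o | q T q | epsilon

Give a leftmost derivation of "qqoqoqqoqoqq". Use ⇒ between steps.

T⇒qTq⇒qqTqq⇒qqoToqq⇒qqoqTqoqq⇒qqoqoToqoqq⇒qqoqoqTqoqoqq⇒qqoqoqqoqoqq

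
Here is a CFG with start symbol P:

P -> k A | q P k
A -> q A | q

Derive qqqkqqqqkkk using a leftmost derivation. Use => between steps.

P=>qPk=>qqPkk=>qqqPkkk=>qqqkAkkk=>qqqkqAkkk=>qqqkqqAkkk=>qqqkqqqAkkk=>qqqkqqqqkkk

P => qPk   [P -> q P k]
qPk => qqPkk   [P -> q P k]
qqPkk => qqqPkkk   [P -> q P k]
qqqPkkk => qqqkAkkk   [P -> k A]
qqqkAkkk => qqqkqAkkk   [A -> q A]
qqqkqAkkk => qqqkqqAkkk   [A -> q A]
qqqkqqAkkk => qqqkqqqAkkk   [A -> q A]
qqqkqqqAkkk => qqqkqqqqkkk   [A -> q]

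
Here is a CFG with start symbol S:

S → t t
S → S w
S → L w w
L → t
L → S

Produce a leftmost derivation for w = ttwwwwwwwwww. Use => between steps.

S=>Lww=>Sww=>Swww=>Swwww=>Swwwww=>Swwwwww=>Lwwwwwwww=>Swwwwwwww=>Lwwwwwwwwww=>Swwwwwwwwww=>ttwwwwwwwwww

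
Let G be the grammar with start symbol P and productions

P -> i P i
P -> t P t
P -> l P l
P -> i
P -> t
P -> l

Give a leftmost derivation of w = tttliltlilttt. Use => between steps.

P=>tPt=>ttPtt=>tttPttt=>tttlPlttt=>tttliPilttt=>tttlilPlilttt=>tttliltlilttt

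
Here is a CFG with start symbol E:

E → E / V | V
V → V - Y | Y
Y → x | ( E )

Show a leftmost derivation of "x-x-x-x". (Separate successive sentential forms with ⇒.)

E⇒V⇒V-Y⇒V-Y-Y⇒V-Y-Y-Y⇒Y-Y-Y-Y⇒x-Y-Y-Y⇒x-x-Y-Y⇒x-x-x-Y⇒x-x-x-x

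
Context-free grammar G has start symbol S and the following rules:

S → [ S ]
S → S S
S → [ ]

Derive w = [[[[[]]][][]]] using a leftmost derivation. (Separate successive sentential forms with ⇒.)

S⇒[S]⇒[[S]]⇒[[SS]]⇒[[SSS]]⇒[[[S]SS]]⇒[[[[S]]SS]]⇒[[[[[]]]SS]]⇒[[[[[]]][]S]]⇒[[[[[]]][][]]]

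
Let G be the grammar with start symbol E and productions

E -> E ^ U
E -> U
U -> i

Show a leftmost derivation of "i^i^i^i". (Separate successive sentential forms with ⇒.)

E ⇒ E^U ⇒ E^U^U ⇒ E^U^U^U ⇒ U^U^U^U ⇒ i^U^U^U ⇒ i^i^U^U ⇒ i^i^i^U ⇒ i^i^i^i

E ⇒ E^U   [E -> E ^ U]
E^U ⇒ E^U^U   [E -> E ^ U]
E^U^U ⇒ E^U^U^U   [E -> E ^ U]
E^U^U^U ⇒ U^U^U^U   [E -> U]
U^U^U^U ⇒ i^U^U^U   [U -> i]
i^U^U^U ⇒ i^i^U^U   [U -> i]
i^i^U^U ⇒ i^i^i^U   [U -> i]
i^i^i^U ⇒ i^i^i^i   [U -> i]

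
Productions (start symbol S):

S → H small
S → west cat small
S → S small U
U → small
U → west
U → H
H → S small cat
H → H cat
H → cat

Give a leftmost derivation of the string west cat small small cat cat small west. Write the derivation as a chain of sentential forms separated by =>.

S => S small U => S small U small U => west cat small small U small U => west cat small small H small U => west cat small small H cat small U => west cat small small cat cat small U => west cat small small cat cat small west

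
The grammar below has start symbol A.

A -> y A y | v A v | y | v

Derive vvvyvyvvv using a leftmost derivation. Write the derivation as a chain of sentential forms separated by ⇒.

A ⇒ vAv   [A -> v A v]
vAv ⇒ vvAvv   [A -> v A v]
vvAvv ⇒ vvvAvvv   [A -> v A v]
vvvAvvv ⇒ vvvyAyvvv   [A -> y A y]
vvvyAyvvv ⇒ vvvyvyvvv   [A -> v]

A ⇒ vAv ⇒ vvAvv ⇒ vvvAvvv ⇒ vvvyAyvvv ⇒ vvvyvyvvv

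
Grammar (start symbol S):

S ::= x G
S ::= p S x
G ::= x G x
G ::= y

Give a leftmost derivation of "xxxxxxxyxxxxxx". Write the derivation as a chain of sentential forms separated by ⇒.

S ⇒ xG   [S ::= x G]
xG ⇒ xxGx   [G ::= x G x]
xxGx ⇒ xxxGxx   [G ::= x G x]
xxxGxx ⇒ xxxxGxxx   [G ::= x G x]
xxxxGxxx ⇒ xxxxxGxxxx   [G ::= x G x]
xxxxxGxxxx ⇒ xxxxxxGxxxxx   [G ::= x G x]
xxxxxxGxxxxx ⇒ xxxxxxxGxxxxxx   [G ::= x G x]
xxxxxxxGxxxxxx ⇒ xxxxxxxyxxxxxx   [G ::= y]

S ⇒ xG ⇒ xxGx ⇒ xxxGxx ⇒ xxxxGxxx ⇒ xxxxxGxxxx ⇒ xxxxxxGxxxxx ⇒ xxxxxxxGxxxxxx ⇒ xxxxxxxyxxxxxx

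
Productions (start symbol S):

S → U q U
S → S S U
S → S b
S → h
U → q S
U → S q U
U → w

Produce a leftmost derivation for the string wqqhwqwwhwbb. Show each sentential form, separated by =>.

S => Sb   [S → S b]
Sb => Sbb   [S → S b]
Sbb => UqUbb   [S → U q U]
UqUbb => wqUbb   [U → w]
wqUbb => wqqSbb   [U → q S]
wqqSbb => wqqSSUbb   [S → S S U]
wqqSSUbb => wqqSSUSUbb   [S → S S U]
wqqSSUSUbb => wqqhSUSUbb   [S → h]
wqqhSUSUbb => wqqhUqUUSUbb   [S → U q U]
wqqhUqUUSUbb => wqqhwqUUSUbb   [U → w]
wqqhwqUUSUbb => wqqhwqwUSUbb   [U → w]
wqqhwqwUSUbb => wqqhwqwwSUbb   [U → w]
wqqhwqwwSUbb => wqqhwqwwhUbb   [S → h]
wqqhwqwwhUbb => wqqhwqwwhwbb   [U → w]

S=>Sb=>Sbb=>UqUbb=>wqUbb=>wqqSbb=>wqqSSUbb=>wqqSSUSUbb=>wqqhSUSUbb=>wqqhUqUUSUbb=>wqqhwqUUSUbb=>wqqhwqwUSUbb=>wqqhwqwwSUbb=>wqqhwqwwhUbb=>wqqhwqwwhwbb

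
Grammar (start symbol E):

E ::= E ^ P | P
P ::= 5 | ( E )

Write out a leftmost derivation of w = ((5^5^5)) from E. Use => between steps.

E => P => (E) => (P) => ((E)) => ((E^P)) => ((E^P^P)) => ((P^P^P)) => ((5^P^P)) => ((5^5^P)) => ((5^5^5))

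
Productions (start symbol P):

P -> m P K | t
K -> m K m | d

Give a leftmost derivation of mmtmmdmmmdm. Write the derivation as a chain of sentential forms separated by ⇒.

P ⇒ mPK ⇒ mmPKK ⇒ mmtKK ⇒ mmtmKmK ⇒ mmtmmKmmK ⇒ mmtmmdmmK ⇒ mmtmmdmmmKm ⇒ mmtmmdmmmdm

P ⇒ mPK   [P -> m P K]
mPK ⇒ mmPKK   [P -> m P K]
mmPKK ⇒ mmtKK   [P -> t]
mmtKK ⇒ mmtmKmK   [K -> m K m]
mmtmKmK ⇒ mmtmmKmmK   [K -> m K m]
mmtmmKmmK ⇒ mmtmmdmmK   [K -> d]
mmtmmdmmK ⇒ mmtmmdmmmKm   [K -> m K m]
mmtmmdmmmKm ⇒ mmtmmdmmmdm   [K -> d]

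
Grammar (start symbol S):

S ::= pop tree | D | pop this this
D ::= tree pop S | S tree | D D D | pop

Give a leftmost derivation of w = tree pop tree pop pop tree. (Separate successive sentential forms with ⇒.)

S ⇒ D ⇒ tree pop S ⇒ tree pop D ⇒ tree pop tree pop S ⇒ tree pop tree pop pop tree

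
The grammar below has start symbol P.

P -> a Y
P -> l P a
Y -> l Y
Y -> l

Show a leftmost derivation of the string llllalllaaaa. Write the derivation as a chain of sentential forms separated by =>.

P => lPa   [P -> l P a]
lPa => llPaa   [P -> l P a]
llPaa => lllPaaa   [P -> l P a]
lllPaaa => llllPaaaa   [P -> l P a]
llllPaaaa => llllaYaaaa   [P -> a Y]
llllaYaaaa => llllalYaaaa   [Y -> l Y]
llllalYaaaa => llllallYaaaa   [Y -> l Y]
llllallYaaaa => llllalllaaaa   [Y -> l]

P=>lPa=>llPaa=>lllPaaa=>llllPaaaa=>llllaYaaaa=>llllalYaaaa=>llllallYaaaa=>llllalllaaaa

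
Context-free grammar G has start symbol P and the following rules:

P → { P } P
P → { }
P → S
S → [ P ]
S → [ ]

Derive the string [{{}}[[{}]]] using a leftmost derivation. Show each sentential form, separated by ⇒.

P ⇒ S ⇒ [P] ⇒ [{P}P] ⇒ [{{}}P] ⇒ [{{}}S] ⇒ [{{}}[P]] ⇒ [{{}}[S]] ⇒ [{{}}[[P]]] ⇒ [{{}}[[{}]]]

P ⇒ S   [P → S]
S ⇒ [P]   [S → [ P ]]
[P] ⇒ [{P}P]   [P → { P } P]
[{P}P] ⇒ [{{}}P]   [P → { }]
[{{}}P] ⇒ [{{}}S]   [P → S]
[{{}}S] ⇒ [{{}}[P]]   [S → [ P ]]
[{{}}[P]] ⇒ [{{}}[S]]   [P → S]
[{{}}[S]] ⇒ [{{}}[[P]]]   [S → [ P ]]
[{{}}[[P]]] ⇒ [{{}}[[{}]]]   [P → { }]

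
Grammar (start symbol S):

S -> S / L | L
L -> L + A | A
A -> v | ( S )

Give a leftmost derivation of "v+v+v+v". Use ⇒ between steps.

S ⇒ L   [S -> L]
L ⇒ L+A   [L -> L + A]
L+A ⇒ L+A+A   [L -> L + A]
L+A+A ⇒ L+A+A+A   [L -> L + A]
L+A+A+A ⇒ A+A+A+A   [L -> A]
A+A+A+A ⇒ v+A+A+A   [A -> v]
v+A+A+A ⇒ v+v+A+A   [A -> v]
v+v+A+A ⇒ v+v+v+A   [A -> v]
v+v+v+A ⇒ v+v+v+v   [A -> v]

S⇒L⇒L+A⇒L+A+A⇒L+A+A+A⇒A+A+A+A⇒v+A+A+A⇒v+v+A+A⇒v+v+v+A⇒v+v+v+v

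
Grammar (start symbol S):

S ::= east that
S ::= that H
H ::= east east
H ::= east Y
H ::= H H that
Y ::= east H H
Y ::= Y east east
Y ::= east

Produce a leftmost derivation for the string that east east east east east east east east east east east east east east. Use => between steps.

S => that H => that east Y => that east Y east east => that east Y east east east east => that east east H H east east east east => that east east east Y H east east east east => that east east east east H H H east east east east => that east east east east east east H H east east east east => that east east east east east east east east H east east east east => that east east east east east east east east east east east east east east

S => that H   [S ::= that H]
that H => that east Y   [H ::= east Y]
that east Y => that east Y east east   [Y ::= Y east east]
that east Y east east => that east Y east east east east   [Y ::= Y east east]
that east Y east east east east => that east east H H east east east east   [Y ::= east H H]
that east east H H east east east east => that east east east Y H east east east east   [H ::= east Y]
that east east east Y H east east east east => that east east east east H H H east east east east   [Y ::= east H H]
that east east east east H H H east east east east => that east east east east east east H H east east east east   [H ::= east east]
that east east east east east east H H east east east east => that east east east east east east east east H east east east east   [H ::= east east]
that east east east east east east east east H east east east east => that east east east east east east east east east east east east east east   [H ::= east east]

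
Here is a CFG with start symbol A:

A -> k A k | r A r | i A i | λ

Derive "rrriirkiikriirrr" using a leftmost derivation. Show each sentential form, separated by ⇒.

A ⇒ rAr ⇒ rrArr ⇒ rrrArrr ⇒ rrriAirrr ⇒ rrriiAiirrr ⇒ rrriirAriirrr ⇒ rrriirkAkriirrr ⇒ rrriirkiAikriirrr ⇒ rrriirkiikriirrr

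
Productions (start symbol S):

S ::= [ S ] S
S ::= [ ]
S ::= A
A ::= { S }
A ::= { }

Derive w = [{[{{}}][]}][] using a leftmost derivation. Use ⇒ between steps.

S ⇒ [S]S   [S ::= [ S ] S]
[S]S ⇒ [A]S   [S ::= A]
[A]S ⇒ [{S}]S   [A ::= { S }]
[{S}]S ⇒ [{[S]S}]S   [S ::= [ S ] S]
[{[S]S}]S ⇒ [{[A]S}]S   [S ::= A]
[{[A]S}]S ⇒ [{[{S}]S}]S   [A ::= { S }]
[{[{S}]S}]S ⇒ [{[{A}]S}]S   [S ::= A]
[{[{A}]S}]S ⇒ [{[{{}}]S}]S   [A ::= { }]
[{[{{}}]S}]S ⇒ [{[{{}}][]}]S   [S ::= [ ]]
[{[{{}}][]}]S ⇒ [{[{{}}][]}][]   [S ::= [ ]]

S⇒[S]S⇒[A]S⇒[{S}]S⇒[{[S]S}]S⇒[{[A]S}]S⇒[{[{S}]S}]S⇒[{[{A}]S}]S⇒[{[{{}}]S}]S⇒[{[{{}}][]}]S⇒[{[{{}}][]}][]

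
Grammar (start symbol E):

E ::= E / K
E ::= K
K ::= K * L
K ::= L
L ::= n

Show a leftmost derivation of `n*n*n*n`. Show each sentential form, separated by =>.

E => K => K*L => K*L*L => K*L*L*L => L*L*L*L => n*L*L*L => n*n*L*L => n*n*n*L => n*n*n*n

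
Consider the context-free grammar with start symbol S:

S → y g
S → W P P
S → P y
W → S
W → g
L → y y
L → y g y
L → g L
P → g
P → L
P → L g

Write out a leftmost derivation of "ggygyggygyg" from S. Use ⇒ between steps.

S ⇒ WPP   [S → W P P]
WPP ⇒ gPP   [W → g]
gPP ⇒ gLP   [P → L]
gLP ⇒ ggLP   [L → g L]
ggLP ⇒ ggygyP   [L → y g y]
ggygyP ⇒ ggygyLg   [P → L g]
ggygyLg ⇒ ggygygLg   [L → g L]
ggygygLg ⇒ ggygyggLg   [L → g L]
ggygyggLg ⇒ ggygyggygyg   [L → y g y]

S⇒WPP⇒gPP⇒gLP⇒ggLP⇒ggygyP⇒ggygyLg⇒ggygygLg⇒ggygyggLg⇒ggygyggygyg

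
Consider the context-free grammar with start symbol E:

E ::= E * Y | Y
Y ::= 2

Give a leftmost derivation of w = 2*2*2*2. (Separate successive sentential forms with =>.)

E => E*Y   [E ::= E * Y]
E*Y => E*Y*Y   [E ::= E * Y]
E*Y*Y => E*Y*Y*Y   [E ::= E * Y]
E*Y*Y*Y => Y*Y*Y*Y   [E ::= Y]
Y*Y*Y*Y => 2*Y*Y*Y   [Y ::= 2]
2*Y*Y*Y => 2*2*Y*Y   [Y ::= 2]
2*2*Y*Y => 2*2*2*Y   [Y ::= 2]
2*2*2*Y => 2*2*2*2   [Y ::= 2]

E=>E*Y=>E*Y*Y=>E*Y*Y*Y=>Y*Y*Y*Y=>2*Y*Y*Y=>2*2*Y*Y=>2*2*2*Y=>2*2*2*2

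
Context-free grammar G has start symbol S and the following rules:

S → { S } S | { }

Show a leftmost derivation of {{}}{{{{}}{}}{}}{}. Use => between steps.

S => {S}S => {{}}S => {{}}{S}S => {{}}{{S}S}S => {{}}{{{S}S}S}S => {{}}{{{{}}S}S}S => {{}}{{{{}}{}}S}S => {{}}{{{{}}{}}{}}S => {{}}{{{{}}{}}{}}{}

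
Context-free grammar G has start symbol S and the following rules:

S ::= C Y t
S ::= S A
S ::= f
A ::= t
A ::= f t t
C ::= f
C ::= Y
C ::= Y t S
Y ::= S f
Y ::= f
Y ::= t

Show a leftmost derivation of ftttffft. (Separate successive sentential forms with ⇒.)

S ⇒ CYt   [S ::= C Y t]
CYt ⇒ YYt   [C ::= Y]
YYt ⇒ SfYt   [Y ::= S f]
SfYt ⇒ SAfYt   [S ::= S A]
SAfYt ⇒ CYtAfYt   [S ::= C Y t]
CYtAfYt ⇒ fYtAfYt   [C ::= f]
fYtAfYt ⇒ fttAfYt   [Y ::= t]
fttAfYt ⇒ ftttfYt   [A ::= t]
ftttfYt ⇒ ftttfSft   [Y ::= S f]
ftttfSft ⇒ ftttffft   [S ::= f]

S⇒CYt⇒YYt⇒SfYt⇒SAfYt⇒CYtAfYt⇒fYtAfYt⇒fttAfYt⇒ftttfYt⇒ftttfSft⇒ftttffft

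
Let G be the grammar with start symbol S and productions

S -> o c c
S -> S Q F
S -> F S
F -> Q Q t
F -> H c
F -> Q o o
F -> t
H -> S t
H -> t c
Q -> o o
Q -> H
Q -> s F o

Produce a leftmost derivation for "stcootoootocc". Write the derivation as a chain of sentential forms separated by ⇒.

S ⇒ FS ⇒ QQtS ⇒ sFoQtS ⇒ sQQtoQtS ⇒ sHQtoQtS ⇒ stcQtoQtS ⇒ stcootoQtS ⇒ stcootoootS ⇒ stcootoootocc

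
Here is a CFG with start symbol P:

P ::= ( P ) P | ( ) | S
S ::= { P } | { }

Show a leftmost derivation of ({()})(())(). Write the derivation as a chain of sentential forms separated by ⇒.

P⇒(P)P⇒(S)P⇒({P})P⇒({()})P⇒({()})(P)P⇒({()})(())P⇒({()})(())()

P ⇒ (P)P   [P ::= ( P ) P]
(P)P ⇒ (S)P   [P ::= S]
(S)P ⇒ ({P})P   [S ::= { P }]
({P})P ⇒ ({()})P   [P ::= ( )]
({()})P ⇒ ({()})(P)P   [P ::= ( P ) P]
({()})(P)P ⇒ ({()})(())P   [P ::= ( )]
({()})(())P ⇒ ({()})(())()   [P ::= ( )]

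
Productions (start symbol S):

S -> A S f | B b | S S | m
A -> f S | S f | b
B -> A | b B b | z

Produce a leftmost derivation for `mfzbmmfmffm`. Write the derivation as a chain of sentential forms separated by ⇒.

S ⇒ SS ⇒ ASfS ⇒ SfSfS ⇒ mfSfS ⇒ mfASffS ⇒ mfSfSffS ⇒ mfSSfSffS ⇒ mfSSSfSffS ⇒ mfBbSSfSffS ⇒ mfzbSSfSffS ⇒ mfzbmSfSffS ⇒ mfzbmmfSffS ⇒ mfzbmmfmffS ⇒ mfzbmmfmffm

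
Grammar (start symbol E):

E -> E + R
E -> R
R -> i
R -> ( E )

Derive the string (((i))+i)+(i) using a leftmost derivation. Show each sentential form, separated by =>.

E => E+R => R+R => (E)+R => (E+R)+R => (R+R)+R => ((E)+R)+R => ((R)+R)+R => (((E))+R)+R => (((R))+R)+R => (((i))+R)+R => (((i))+i)+R => (((i))+i)+(E) => (((i))+i)+(R) => (((i))+i)+(i)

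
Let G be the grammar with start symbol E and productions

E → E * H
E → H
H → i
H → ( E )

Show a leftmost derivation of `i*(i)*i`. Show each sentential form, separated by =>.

E=>E*H=>E*H*H=>H*H*H=>i*H*H=>i*(E)*H=>i*(H)*H=>i*(i)*H=>i*(i)*i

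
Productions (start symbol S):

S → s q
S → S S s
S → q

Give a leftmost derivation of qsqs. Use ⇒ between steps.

S ⇒ SSs ⇒ qSs ⇒ qsqs

S ⇒ SSs   [S → S S s]
SSs ⇒ qSs   [S → q]
qSs ⇒ qsqs   [S → s q]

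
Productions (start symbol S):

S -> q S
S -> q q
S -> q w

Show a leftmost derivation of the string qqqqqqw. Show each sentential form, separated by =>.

S => qS   [S -> q S]
qS => qqS   [S -> q S]
qqS => qqqS   [S -> q S]
qqqS => qqqqS   [S -> q S]
qqqqS => qqqqqS   [S -> q S]
qqqqqS => qqqqqqw   [S -> q w]

S=>qS=>qqS=>qqqS=>qqqqS=>qqqqqS=>qqqqqqw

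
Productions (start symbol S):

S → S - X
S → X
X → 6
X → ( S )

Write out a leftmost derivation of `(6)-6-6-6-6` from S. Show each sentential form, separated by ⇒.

S ⇒ S-X ⇒ S-X-X ⇒ S-X-X-X ⇒ S-X-X-X-X ⇒ X-X-X-X-X ⇒ (S)-X-X-X-X ⇒ (X)-X-X-X-X ⇒ (6)-X-X-X-X ⇒ (6)-6-X-X-X ⇒ (6)-6-6-X-X ⇒ (6)-6-6-6-X ⇒ (6)-6-6-6-6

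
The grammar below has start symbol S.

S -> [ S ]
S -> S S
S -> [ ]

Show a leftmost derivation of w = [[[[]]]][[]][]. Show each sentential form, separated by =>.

S=>SS=>SSS=>[S]SS=>[[S]]SS=>[[[S]]]SS=>[[[[]]]]SS=>[[[[]]]][S]S=>[[[[]]]][[]]S=>[[[[]]]][[]][]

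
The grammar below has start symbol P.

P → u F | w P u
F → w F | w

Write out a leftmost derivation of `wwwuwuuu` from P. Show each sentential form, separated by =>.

P => wPu => wwPuu => wwwPuuu => wwwuFuuu => wwwuwuuu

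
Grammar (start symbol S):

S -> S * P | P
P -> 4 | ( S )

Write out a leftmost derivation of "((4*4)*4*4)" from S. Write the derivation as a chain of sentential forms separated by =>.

S => P => (S) => (S*P) => (S*P*P) => (P*P*P) => ((S)*P*P) => ((S*P)*P*P) => ((P*P)*P*P) => ((4*P)*P*P) => ((4*4)*P*P) => ((4*4)*4*P) => ((4*4)*4*4)

S => P   [S -> P]
P => (S)   [P -> ( S )]
(S) => (S*P)   [S -> S * P]
(S*P) => (S*P*P)   [S -> S * P]
(S*P*P) => (P*P*P)   [S -> P]
(P*P*P) => ((S)*P*P)   [P -> ( S )]
((S)*P*P) => ((S*P)*P*P)   [S -> S * P]
((S*P)*P*P) => ((P*P)*P*P)   [S -> P]
((P*P)*P*P) => ((4*P)*P*P)   [P -> 4]
((4*P)*P*P) => ((4*4)*P*P)   [P -> 4]
((4*4)*P*P) => ((4*4)*4*P)   [P -> 4]
((4*4)*4*P) => ((4*4)*4*4)   [P -> 4]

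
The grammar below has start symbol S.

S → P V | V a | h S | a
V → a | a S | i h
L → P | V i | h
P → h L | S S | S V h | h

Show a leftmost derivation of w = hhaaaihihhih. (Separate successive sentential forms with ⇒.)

S ⇒ PV   [S → P V]
PV ⇒ SVhV   [P → S V h]
SVhV ⇒ hSVhV   [S → h S]
hSVhV ⇒ hPVVhV   [S → P V]
hPVVhV ⇒ hSSVVhV   [P → S S]
hSSVVhV ⇒ hhSSVVhV   [S → h S]
hhSSVVhV ⇒ hhVaSVVhV   [S → V a]
hhVaSVVhV ⇒ hhaaSVVhV   [V → a]
hhaaSVVhV ⇒ hhaaaVVhV   [S → a]
hhaaaVVhV ⇒ hhaaaihVhV   [V → i h]
hhaaaihVhV ⇒ hhaaaihihhV   [V → i h]
hhaaaihihhV ⇒ hhaaaihihhih   [V → i h]

S ⇒ PV ⇒ SVhV ⇒ hSVhV ⇒ hPVVhV ⇒ hSSVVhV ⇒ hhSSVVhV ⇒ hhVaSVVhV ⇒ hhaaSVVhV ⇒ hhaaaVVhV ⇒ hhaaaihVhV ⇒ hhaaaihihhV ⇒ hhaaaihihhih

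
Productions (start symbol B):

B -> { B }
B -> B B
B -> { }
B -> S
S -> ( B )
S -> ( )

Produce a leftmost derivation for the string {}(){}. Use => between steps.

B => BB => BBB => {}BB => {}SB => {}()B => {}(){}

B => BB   [B -> B B]
BB => BBB   [B -> B B]
BBB => {}BB   [B -> { }]
{}BB => {}SB   [B -> S]
{}SB => {}()B   [S -> ( )]
{}()B => {}(){}   [B -> { }]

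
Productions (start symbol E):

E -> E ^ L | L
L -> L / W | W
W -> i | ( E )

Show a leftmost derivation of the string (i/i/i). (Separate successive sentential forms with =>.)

E => L   [E -> L]
L => W   [L -> W]
W => (E)   [W -> ( E )]
(E) => (L)   [E -> L]
(L) => (L/W)   [L -> L / W]
(L/W) => (L/W/W)   [L -> L / W]
(L/W/W) => (W/W/W)   [L -> W]
(W/W/W) => (i/W/W)   [W -> i]
(i/W/W) => (i/i/W)   [W -> i]
(i/i/W) => (i/i/i)   [W -> i]

E => L => W => (E) => (L) => (L/W) => (L/W/W) => (W/W/W) => (i/W/W) => (i/i/W) => (i/i/i)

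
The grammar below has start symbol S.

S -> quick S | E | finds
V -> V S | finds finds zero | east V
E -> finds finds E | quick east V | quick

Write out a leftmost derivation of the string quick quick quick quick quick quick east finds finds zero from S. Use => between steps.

S => quick S => quick quick S => quick quick quick S => quick quick quick quick S => quick quick quick quick quick S => quick quick quick quick quick E => quick quick quick quick quick quick east V => quick quick quick quick quick quick east finds finds zero

S => quick S   [S -> quick S]
quick S => quick quick S   [S -> quick S]
quick quick S => quick quick quick S   [S -> quick S]
quick quick quick S => quick quick quick quick S   [S -> quick S]
quick quick quick quick S => quick quick quick quick quick S   [S -> quick S]
quick quick quick quick quick S => quick quick quick quick quick E   [S -> E]
quick quick quick quick quick E => quick quick quick quick quick quick east V   [E -> quick east V]
quick quick quick quick quick quick east V => quick quick quick quick quick quick east finds finds zero   [V -> finds finds zero]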